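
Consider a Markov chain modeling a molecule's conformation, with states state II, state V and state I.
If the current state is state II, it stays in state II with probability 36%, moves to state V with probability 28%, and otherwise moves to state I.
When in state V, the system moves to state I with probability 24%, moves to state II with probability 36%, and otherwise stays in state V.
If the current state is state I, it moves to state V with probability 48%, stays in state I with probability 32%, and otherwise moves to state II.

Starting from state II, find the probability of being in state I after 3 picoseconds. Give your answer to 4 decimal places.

Propagate the distribution vector 3 picoseconds from state II.
After 0 picoseconds: (1.0000, 0.0000, 0.0000)
After 1 picosecond: (0.3600, 0.2800, 0.3600)
After 2 picoseconds: (0.3024, 0.3856, 0.3120)
After 3 picoseconds: (0.3101, 0.3887, 0.3012)
P(in state I after 3 picoseconds) = 0.3012

0.3012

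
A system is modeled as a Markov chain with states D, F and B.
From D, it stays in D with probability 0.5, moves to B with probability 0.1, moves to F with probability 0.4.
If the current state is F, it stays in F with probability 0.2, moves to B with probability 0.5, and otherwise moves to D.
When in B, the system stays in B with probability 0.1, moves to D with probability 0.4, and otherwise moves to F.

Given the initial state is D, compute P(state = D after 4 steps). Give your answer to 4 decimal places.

Propagate the distribution vector 4 steps from D.
After 0 steps: (1.0000, 0.0000, 0.0000)
After 1 step: (0.5000, 0.4000, 0.1000)
After 2 steps: (0.4100, 0.3300, 0.2600)
After 3 steps: (0.4080, 0.3600, 0.2320)
After 4 steps: (0.4048, 0.3512, 0.2440)
P(in D after 4 steps) = 0.4048

0.4048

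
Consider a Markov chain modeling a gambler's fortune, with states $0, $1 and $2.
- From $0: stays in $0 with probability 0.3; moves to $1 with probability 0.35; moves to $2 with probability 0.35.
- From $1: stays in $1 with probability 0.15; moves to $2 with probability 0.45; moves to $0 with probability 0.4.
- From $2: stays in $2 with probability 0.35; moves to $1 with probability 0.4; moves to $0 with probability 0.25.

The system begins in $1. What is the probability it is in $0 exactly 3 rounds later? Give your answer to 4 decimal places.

Propagate the distribution vector 3 rounds from $1.
After 0 rounds: (0.0000, 1.0000, 0.0000)
After 1 round: (0.4000, 0.1500, 0.4500)
After 2 rounds: (0.2925, 0.3425, 0.3650)
After 3 rounds: (0.3160, 0.2998, 0.3843)
P(in $0 after 3 rounds) = 0.3160

0.3160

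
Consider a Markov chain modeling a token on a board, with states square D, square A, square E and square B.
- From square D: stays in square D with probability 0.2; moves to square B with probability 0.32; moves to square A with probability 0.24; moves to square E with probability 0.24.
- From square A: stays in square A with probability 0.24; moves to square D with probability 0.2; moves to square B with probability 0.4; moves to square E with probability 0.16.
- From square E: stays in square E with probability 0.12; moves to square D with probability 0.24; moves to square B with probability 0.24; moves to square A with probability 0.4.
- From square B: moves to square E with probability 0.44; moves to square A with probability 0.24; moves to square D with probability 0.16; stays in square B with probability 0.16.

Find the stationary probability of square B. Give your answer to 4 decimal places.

Let the stationary distribution be π with π = πP and π_1 + π_2 + π_3 + π_4 = 1.
π_1 = 0.2·π_1 + 0.2·π_2 + 0.24·π_3 + 0.16·π_4
π_2 = 0.24·π_1 + 0.24·π_2 + 0.4·π_3 + 0.24·π_4
π_3 = 0.24·π_1 + 0.16·π_2 + 0.12·π_3 + 0.44·π_4
Solving with the normalization constraint gives π = (0.1986, 0.2790, 0.2440, 0.2783).
So the stationary probability of square B is 0.2783.

0.2783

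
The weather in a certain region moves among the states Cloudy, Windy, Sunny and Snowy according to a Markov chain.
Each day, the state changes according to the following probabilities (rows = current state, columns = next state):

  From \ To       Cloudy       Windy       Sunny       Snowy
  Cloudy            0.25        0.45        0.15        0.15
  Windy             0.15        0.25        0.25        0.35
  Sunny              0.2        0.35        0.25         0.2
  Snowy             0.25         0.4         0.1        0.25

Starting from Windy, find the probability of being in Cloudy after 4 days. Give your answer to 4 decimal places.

0.2056

Propagate the distribution vector 4 days from Windy.
After 0 days: (0.0000, 1.0000, 0.0000, 0.0000)
After 1 day: (0.1500, 0.2500, 0.2500, 0.3500)
After 2 days: (0.2125, 0.3575, 0.1825, 0.2475)
After 3 days: (0.2051, 0.3479, 0.1916, 0.2554)
After 4 days: (0.2056, 0.3485, 0.1912, 0.2547)
P(in Cloudy after 4 days) = 0.2056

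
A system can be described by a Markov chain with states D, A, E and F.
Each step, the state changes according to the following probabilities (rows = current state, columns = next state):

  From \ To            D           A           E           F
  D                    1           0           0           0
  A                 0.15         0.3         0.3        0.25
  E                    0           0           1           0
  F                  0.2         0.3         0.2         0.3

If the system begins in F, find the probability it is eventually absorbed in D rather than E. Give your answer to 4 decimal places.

Let h(s) be the probability of absorption at D starting from transient state s. Then h(D) = 1 and h(E) = 0. By first-step analysis:
h(A) = 0.15·1 + 0.3·h(A) + 0.3·0 + 0.25·h(F)
h(F) = 0.2·1 + 0.3·h(A) + 0.2·0 + 0.3·h(F)
Solving: h(A) = 0.3735, h(F) = 0.4458.
Starting from F, the probability is 0.4458.

0.4458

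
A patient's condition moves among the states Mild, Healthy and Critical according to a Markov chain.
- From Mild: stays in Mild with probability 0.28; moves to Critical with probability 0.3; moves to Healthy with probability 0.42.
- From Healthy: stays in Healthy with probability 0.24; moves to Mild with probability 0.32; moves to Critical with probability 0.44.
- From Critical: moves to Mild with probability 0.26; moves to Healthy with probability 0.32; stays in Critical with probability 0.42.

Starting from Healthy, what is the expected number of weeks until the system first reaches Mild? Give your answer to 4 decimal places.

3.4000

Let t(s) be the expected number of weeks to first reach Mild from state s, with t(Mild) = 0. Conditioning on the first week:
t(Healthy) = 1 + 0.24·t(Healthy) + 0.44·t(Critical)
t(Critical) = 1 + 0.32·t(Healthy) + 0.42·t(Critical)
Solving: t(Healthy) = 3.4000, t(Critical) = 3.6000.
Expected weeks from Healthy to Mild: 3.4000.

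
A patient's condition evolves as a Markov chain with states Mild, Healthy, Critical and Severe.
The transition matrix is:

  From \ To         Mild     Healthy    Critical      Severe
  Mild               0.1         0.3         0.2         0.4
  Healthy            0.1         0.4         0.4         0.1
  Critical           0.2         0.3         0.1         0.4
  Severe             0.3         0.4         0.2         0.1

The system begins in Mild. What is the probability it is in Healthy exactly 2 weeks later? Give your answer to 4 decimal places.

Propagate the distribution vector 2 weeks from Mild.
After 0 weeks: (1.0000, 0.0000, 0.0000, 0.0000)
After 1 week: (0.1000, 0.3000, 0.2000, 0.4000)
After 2 weeks: (0.2000, 0.3700, 0.2400, 0.1900)
P(in Healthy after 2 weeks) = 0.3700

0.3700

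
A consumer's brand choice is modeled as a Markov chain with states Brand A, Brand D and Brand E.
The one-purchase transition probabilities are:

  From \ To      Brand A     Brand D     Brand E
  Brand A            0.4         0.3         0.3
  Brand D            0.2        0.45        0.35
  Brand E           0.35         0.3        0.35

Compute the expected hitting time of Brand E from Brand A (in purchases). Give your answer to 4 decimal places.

3.1481

Let t(s) be the expected number of purchases to first reach Brand E from state s, with t(Brand E) = 0. Conditioning on the first purchase:
t(Brand A) = 1 + 0.4·t(Brand A) + 0.3·t(Brand D)
t(Brand D) = 1 + 0.2·t(Brand A) + 0.45·t(Brand D)
Solving: t(Brand A) = 3.1481, t(Brand D) = 2.9630.
Expected purchases from Brand A to Brand E: 3.1481.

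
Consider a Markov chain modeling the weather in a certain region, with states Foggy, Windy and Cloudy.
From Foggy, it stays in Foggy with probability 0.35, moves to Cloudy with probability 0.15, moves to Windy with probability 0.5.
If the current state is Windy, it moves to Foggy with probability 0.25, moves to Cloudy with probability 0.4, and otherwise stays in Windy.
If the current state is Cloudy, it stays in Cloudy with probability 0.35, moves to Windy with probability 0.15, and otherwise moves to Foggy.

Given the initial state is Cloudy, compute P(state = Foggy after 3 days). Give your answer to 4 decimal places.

Propagate the distribution vector 3 days from Cloudy.
After 0 days: (0.0000, 0.0000, 1.0000)
After 1 day: (0.5000, 0.1500, 0.3500)
After 2 days: (0.3875, 0.3550, 0.2575)
After 3 days: (0.3531, 0.3566, 0.2903)
P(in Foggy after 3 days) = 0.3531

0.3531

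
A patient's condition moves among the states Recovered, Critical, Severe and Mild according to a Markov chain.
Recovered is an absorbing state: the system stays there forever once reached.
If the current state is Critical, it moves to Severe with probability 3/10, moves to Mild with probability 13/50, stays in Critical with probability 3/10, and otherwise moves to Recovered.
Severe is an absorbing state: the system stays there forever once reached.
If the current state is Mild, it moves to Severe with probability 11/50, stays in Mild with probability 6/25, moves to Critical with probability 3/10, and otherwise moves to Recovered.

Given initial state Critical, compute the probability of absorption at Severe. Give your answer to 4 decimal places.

0.6282

Let h(s) be the probability of absorption at Severe starting from transient state s. Then h(Severe) = 1 and h(Recovered) = 0. By first-step analysis:
h(Critical) = 0.14·0 + 0.3·h(Critical) + 0.3·1 + 0.26·h(Mild)
h(Mild) = 0.24·0 + 0.3·h(Critical) + 0.22·1 + 0.24·h(Mild)
Solving: h(Critical) = 0.6282, h(Mild) = 0.5374.
Starting from Critical, the probability is 0.6282.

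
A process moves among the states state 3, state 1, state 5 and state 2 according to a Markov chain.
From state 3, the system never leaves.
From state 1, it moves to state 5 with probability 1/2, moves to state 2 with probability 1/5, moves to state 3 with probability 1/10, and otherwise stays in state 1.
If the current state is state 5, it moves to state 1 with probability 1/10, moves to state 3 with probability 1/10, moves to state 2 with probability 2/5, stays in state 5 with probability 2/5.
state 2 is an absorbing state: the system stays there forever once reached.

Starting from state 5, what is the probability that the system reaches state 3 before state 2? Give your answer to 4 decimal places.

0.2093

Let h(s) be the probability of absorption at state 3 starting from transient state s. Then h(state 3) = 1 and h(state 2) = 0. By first-step analysis:
h(state 1) = 0.1·1 + 0.2·h(state 1) + 0.5·h(state 5) + 0.2·0
h(state 5) = 0.1·1 + 0.1·h(state 1) + 0.4·h(state 5) + 0.4·0
Solving: h(state 1) = 0.2558, h(state 5) = 0.2093.
Starting from state 5, the probability is 0.2093.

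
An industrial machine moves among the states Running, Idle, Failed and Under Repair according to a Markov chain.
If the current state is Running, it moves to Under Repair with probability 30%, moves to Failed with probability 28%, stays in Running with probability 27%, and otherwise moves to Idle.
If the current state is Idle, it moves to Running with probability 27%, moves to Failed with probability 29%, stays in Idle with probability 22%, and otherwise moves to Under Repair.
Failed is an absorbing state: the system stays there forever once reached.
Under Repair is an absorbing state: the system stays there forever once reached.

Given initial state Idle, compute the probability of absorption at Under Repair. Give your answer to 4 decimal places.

0.4568

Let h(s) be the probability of absorption at Under Repair starting from transient state s. Then h(Under Repair) = 1 and h(Failed) = 0. By first-step analysis:
h(Running) = 0.27·h(Running) + 0.15·h(Idle) + 0.28·0 + 0.3·1
h(Idle) = 0.27·h(Running) + 0.22·h(Idle) + 0.29·0 + 0.22·1
Solving: h(Running) = 0.5048, h(Idle) = 0.4568.
Starting from Idle, the probability is 0.4568.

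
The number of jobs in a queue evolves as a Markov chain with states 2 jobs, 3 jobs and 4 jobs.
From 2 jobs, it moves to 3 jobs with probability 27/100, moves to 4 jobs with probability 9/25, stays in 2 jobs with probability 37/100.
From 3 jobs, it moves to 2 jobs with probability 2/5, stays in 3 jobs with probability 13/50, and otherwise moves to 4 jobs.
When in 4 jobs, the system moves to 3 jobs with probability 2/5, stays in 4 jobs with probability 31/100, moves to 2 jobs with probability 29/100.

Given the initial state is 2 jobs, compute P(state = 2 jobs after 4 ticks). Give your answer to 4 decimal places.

0.3524

Propagate the distribution vector 4 ticks from 2 jobs.
After 0 ticks: (1.0000, 0.0000, 0.0000)
After 1 tick: (0.3700, 0.2700, 0.3600)
After 2 ticks: (0.3493, 0.3141, 0.3366)
After 3 ticks: (0.3525, 0.3106, 0.3369)
After 4 ticks: (0.3524, 0.3107, 0.3369)
P(in 2 jobs after 4 ticks) = 0.3524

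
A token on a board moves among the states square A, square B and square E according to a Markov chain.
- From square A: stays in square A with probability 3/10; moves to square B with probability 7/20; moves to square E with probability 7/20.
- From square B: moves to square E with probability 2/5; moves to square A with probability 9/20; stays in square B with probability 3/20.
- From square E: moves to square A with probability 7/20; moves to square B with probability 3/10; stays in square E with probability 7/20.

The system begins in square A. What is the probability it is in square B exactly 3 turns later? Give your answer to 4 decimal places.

0.2791

Propagate the distribution vector 3 turns from square A.
After 0 turns: (1.0000, 0.0000, 0.0000)
After 1 turn: (0.3000, 0.3500, 0.3500)
After 2 turns: (0.3700, 0.2625, 0.3675)
After 3 turns: (0.3578, 0.2791, 0.3631)
P(in square B after 3 turns) = 0.2791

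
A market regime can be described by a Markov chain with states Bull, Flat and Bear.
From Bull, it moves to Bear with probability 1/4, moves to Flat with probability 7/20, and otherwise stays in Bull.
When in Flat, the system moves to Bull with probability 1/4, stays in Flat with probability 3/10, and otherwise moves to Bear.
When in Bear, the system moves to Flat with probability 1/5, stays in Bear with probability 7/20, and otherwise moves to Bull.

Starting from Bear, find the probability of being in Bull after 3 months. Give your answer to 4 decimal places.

0.3731

Propagate the distribution vector 3 months from Bear.
After 0 months: (0.0000, 0.0000, 1.0000)
After 1 month: (0.4500, 0.2000, 0.3500)
After 2 months: (0.3875, 0.2875, 0.3250)
After 3 months: (0.3731, 0.2869, 0.3400)
P(in Bull after 3 months) = 0.3731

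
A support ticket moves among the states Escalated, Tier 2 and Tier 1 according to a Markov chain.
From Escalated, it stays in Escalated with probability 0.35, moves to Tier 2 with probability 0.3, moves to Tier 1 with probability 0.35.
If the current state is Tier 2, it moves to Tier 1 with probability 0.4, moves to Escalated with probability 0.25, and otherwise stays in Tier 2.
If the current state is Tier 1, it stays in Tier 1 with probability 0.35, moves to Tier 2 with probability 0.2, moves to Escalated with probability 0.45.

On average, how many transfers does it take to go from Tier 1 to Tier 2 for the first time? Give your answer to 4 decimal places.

4.1509

Let t(s) be the expected number of transfers to first reach Tier 2 from state s, with t(Tier 2) = 0. Conditioning on the first transfer:
t(Escalated) = 1 + 0.35·t(Escalated) + 0.35·t(Tier 1)
t(Tier 1) = 1 + 0.45·t(Escalated) + 0.35·t(Tier 1)
Solving: t(Escalated) = 3.7736, t(Tier 1) = 4.1509.
Expected transfers from Tier 1 to Tier 2: 4.1509.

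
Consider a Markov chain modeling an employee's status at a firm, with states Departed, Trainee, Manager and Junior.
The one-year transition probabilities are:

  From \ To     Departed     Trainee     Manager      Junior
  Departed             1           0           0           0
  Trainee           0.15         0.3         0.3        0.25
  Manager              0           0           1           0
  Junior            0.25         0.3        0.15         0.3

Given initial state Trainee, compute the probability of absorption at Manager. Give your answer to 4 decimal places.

0.5964

Let h(s) be the probability of absorption at Manager starting from transient state s. Then h(Manager) = 1 and h(Departed) = 0. By first-step analysis:
h(Trainee) = 0.15·0 + 0.3·h(Trainee) + 0.3·1 + 0.25·h(Junior)
h(Junior) = 0.25·0 + 0.3·h(Trainee) + 0.15·1 + 0.3·h(Junior)
Solving: h(Trainee) = 0.5964, h(Junior) = 0.4699.
Starting from Trainee, the probability is 0.5964.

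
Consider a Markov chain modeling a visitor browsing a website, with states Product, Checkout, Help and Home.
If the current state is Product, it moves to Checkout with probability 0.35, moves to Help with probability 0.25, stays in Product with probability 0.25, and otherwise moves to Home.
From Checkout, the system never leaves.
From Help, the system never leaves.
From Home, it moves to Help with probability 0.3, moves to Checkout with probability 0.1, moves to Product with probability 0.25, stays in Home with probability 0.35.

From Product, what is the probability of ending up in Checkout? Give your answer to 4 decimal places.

0.5389

Let h(s) be the probability of absorption at Checkout starting from transient state s. Then h(Checkout) = 1 and h(Help) = 0. By first-step analysis:
h(Product) = 0.25·h(Product) + 0.35·1 + 0.25·0 + 0.15·h(Home)
h(Home) = 0.25·h(Product) + 0.1·1 + 0.3·0 + 0.35·h(Home)
Solving: h(Product) = 0.5389, h(Home) = 0.3611.
Starting from Product, the probability is 0.5389.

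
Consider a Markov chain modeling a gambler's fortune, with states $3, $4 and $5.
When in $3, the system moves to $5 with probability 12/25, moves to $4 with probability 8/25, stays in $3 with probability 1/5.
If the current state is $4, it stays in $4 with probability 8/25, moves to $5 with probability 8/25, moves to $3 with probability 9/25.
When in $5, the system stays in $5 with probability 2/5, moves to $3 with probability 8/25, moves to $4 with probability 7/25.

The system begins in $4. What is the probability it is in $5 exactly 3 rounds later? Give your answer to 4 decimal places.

0.3986

Propagate the distribution vector 3 rounds from $4.
After 0 rounds: (0.0000, 1.0000, 0.0000)
After 1 round: (0.3600, 0.3200, 0.3200)
After 2 rounds: (0.2896, 0.3072, 0.4032)
After 3 rounds: (0.2975, 0.3039, 0.3986)
P(in $5 after 3 rounds) = 0.3986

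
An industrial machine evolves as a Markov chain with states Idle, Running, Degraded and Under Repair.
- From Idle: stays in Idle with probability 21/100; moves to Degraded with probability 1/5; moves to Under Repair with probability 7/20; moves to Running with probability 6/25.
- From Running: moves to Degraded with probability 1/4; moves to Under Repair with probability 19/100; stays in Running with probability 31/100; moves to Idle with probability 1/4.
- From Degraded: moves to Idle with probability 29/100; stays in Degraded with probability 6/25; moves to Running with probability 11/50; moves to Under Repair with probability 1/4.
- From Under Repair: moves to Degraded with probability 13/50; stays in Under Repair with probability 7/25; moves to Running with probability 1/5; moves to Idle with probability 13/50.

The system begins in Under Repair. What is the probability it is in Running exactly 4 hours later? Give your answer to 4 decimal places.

0.2413

Propagate the distribution vector 4 hours from Under Repair.
After 0 hours: (0.0000, 0.0000, 0.0000, 1.0000)
After 1 hour: (0.2600, 0.2000, 0.2600, 0.2800)
After 2 hours: (0.2528, 0.2376, 0.2372, 0.2724)
After 3 hours: (0.2521, 0.2410, 0.2377, 0.2692)
After 4 hours: (0.2521, 0.2413, 0.2377, 0.2688)
P(in Running after 4 hours) = 0.2413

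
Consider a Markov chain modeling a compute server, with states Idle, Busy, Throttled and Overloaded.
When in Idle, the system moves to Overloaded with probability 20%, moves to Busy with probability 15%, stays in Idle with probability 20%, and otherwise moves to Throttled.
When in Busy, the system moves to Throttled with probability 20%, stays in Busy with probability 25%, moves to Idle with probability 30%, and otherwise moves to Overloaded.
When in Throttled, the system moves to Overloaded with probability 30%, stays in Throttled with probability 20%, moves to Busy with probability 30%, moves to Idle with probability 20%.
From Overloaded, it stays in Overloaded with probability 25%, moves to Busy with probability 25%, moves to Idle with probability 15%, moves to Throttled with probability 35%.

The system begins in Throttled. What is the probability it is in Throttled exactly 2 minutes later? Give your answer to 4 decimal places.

0.2950

Propagate the distribution vector 2 minutes from Throttled.
After 0 minutes: (0.0000, 0.0000, 1.0000, 0.0000)
After 1 minute: (0.2000, 0.3000, 0.2000, 0.3000)
After 2 minutes: (0.2150, 0.2400, 0.2950, 0.2500)
P(in Throttled after 2 minutes) = 0.2950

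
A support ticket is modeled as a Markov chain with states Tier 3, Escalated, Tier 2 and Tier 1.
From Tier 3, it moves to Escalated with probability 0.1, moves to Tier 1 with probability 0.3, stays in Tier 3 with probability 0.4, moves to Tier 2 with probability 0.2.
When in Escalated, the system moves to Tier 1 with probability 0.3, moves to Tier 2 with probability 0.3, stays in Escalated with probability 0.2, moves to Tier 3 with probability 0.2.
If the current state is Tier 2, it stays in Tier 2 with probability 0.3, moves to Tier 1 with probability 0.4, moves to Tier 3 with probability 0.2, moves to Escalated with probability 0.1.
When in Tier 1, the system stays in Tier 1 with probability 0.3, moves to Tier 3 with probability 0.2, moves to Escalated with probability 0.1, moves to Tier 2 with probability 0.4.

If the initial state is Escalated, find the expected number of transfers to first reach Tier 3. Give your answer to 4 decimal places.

5.0000

Let t(s) be the expected number of transfers to first reach Tier 3 from state s, with t(Tier 3) = 0. Conditioning on the first transfer:
t(Escalated) = 1 + 0.2·t(Escalated) + 0.3·t(Tier 2) + 0.3·t(Tier 1)
t(Tier 2) = 1 + 0.1·t(Escalated) + 0.3·t(Tier 2) + 0.4·t(Tier 1)
t(Tier 1) = 1 + 0.1·t(Escalated) + 0.4·t(Tier 2) + 0.3·t(Tier 1)
Solving: t(Escalated) = 5.0000, t(Tier 2) = 5.0000, t(Tier 1) = 5.0000.
Expected transfers from Escalated to Tier 3: 5.0000.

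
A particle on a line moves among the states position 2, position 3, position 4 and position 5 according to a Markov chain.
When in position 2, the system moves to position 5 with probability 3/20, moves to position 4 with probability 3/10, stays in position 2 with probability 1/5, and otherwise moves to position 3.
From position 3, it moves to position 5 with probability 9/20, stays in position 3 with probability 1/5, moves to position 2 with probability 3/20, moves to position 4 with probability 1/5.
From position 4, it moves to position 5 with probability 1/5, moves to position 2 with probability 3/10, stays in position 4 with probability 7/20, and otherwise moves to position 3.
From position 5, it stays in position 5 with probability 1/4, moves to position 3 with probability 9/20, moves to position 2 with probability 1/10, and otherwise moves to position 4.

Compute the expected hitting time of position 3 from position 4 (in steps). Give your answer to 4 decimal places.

Let t(s) be the expected number of steps to first reach position 3 from state s, with t(position 3) = 0. Conditioning on the first step:
t(position 2) = 1 + 0.2·t(position 2) + 0.3·t(position 4) + 0.15·t(position 5)
t(position 4) = 1 + 0.3·t(position 2) + 0.35·t(position 4) + 0.2·t(position 5)
t(position 5) = 1 + 0.1·t(position 2) + 0.2·t(position 4) + 0.25·t(position 5)
Solving: t(position 2) = 3.2361, t(position 4) = 3.8946, t(position 5) = 2.8034.
Expected steps from position 4 to position 3: 3.8946.

3.8946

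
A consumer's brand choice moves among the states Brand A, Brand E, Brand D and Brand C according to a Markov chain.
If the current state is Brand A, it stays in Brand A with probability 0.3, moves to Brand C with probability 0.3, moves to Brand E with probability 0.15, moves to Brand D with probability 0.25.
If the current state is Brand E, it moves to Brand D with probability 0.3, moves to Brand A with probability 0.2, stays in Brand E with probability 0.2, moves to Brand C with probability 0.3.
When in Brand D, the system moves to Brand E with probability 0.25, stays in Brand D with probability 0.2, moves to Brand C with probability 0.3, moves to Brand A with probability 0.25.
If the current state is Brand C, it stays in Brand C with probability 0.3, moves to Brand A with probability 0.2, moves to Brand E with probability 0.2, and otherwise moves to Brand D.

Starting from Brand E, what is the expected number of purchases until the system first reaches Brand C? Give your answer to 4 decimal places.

Let t(s) be the expected number of purchases to first reach Brand C from state s, with t(Brand C) = 0. Conditioning on the first purchase:
t(Brand A) = 1 + 0.3·t(Brand A) + 0.15·t(Brand E) + 0.25·t(Brand D)
t(Brand E) = 1 + 0.2·t(Brand A) + 0.2·t(Brand E) + 0.3·t(Brand D)
t(Brand D) = 1 + 0.25·t(Brand A) + 0.25·t(Brand E) + 0.2·t(Brand D)
Solving: t(Brand A) = 3.3333, t(Brand E) = 3.3333, t(Brand D) = 3.3333.
Expected purchases from Brand E to Brand C: 3.3333.

3.3333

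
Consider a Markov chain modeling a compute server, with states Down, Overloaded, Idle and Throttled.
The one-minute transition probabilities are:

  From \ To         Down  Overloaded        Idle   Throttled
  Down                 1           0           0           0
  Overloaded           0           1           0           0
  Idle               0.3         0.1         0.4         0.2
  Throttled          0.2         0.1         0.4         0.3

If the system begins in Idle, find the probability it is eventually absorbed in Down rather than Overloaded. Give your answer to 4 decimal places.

0.7353

Let h(s) be the probability of absorption at Down starting from transient state s. Then h(Down) = 1 and h(Overloaded) = 0. By first-step analysis:
h(Idle) = 0.3·1 + 0.1·0 + 0.4·h(Idle) + 0.2·h(Throttled)
h(Throttled) = 0.2·1 + 0.1·0 + 0.4·h(Idle) + 0.3·h(Throttled)
Solving: h(Idle) = 0.7353, h(Throttled) = 0.7059.
Starting from Idle, the probability is 0.7353.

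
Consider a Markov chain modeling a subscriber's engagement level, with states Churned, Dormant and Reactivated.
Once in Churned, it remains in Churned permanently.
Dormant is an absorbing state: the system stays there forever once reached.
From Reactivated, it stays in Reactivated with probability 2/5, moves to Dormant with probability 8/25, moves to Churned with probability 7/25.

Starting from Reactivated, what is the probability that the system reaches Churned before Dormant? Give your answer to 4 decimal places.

Let h(s) be the probability of absorption at Churned starting from transient state s. Then h(Churned) = 1 and h(Dormant) = 0. By first-step analysis:
h(Reactivated) = 0.28·1 + 0.32·0 + 0.4·h(Reactivated)
Solving: h(Reactivated) = 0.4667.
Starting from Reactivated, the probability is 0.4667.

0.4667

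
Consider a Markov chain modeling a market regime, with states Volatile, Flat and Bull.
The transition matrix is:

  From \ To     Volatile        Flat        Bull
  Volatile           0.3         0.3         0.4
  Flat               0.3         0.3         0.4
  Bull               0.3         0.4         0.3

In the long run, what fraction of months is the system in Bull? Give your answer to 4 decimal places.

Let the stationary distribution be π with π = πP and π_1 + π_2 + π_3 = 1.
π_1 = 0.3·π_1 + 0.3·π_2 + 0.3·π_3
π_2 = 0.3·π_1 + 0.3·π_2 + 0.4·π_3
Solving with the normalization constraint gives π = (0.3000, 0.3364, 0.3636).
So the stationary probability of Bull is 0.3636.

0.3636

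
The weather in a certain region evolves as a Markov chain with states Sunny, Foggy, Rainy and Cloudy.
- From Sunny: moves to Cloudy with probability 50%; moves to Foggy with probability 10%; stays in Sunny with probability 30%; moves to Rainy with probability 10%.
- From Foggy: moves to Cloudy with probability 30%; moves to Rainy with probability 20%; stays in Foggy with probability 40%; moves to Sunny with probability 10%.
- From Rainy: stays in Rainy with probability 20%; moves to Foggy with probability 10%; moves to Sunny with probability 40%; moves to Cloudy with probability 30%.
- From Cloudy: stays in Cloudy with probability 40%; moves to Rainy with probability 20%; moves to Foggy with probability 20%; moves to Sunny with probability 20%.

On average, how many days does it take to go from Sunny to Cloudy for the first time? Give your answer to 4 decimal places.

Let t(s) be the expected number of days to first reach Cloudy from state s, with t(Cloudy) = 0. Conditioning on the first day:
t(Sunny) = 1 + 0.3·t(Sunny) + 0.1·t(Foggy) + 0.1·t(Rainy)
t(Foggy) = 1 + 0.1·t(Sunny) + 0.4·t(Foggy) + 0.2·t(Rainy)
t(Rainy) = 1 + 0.4·t(Sunny) + 0.1·t(Foggy) + 0.2·t(Rainy)
Solving: t(Sunny) = 2.2420, t(Foggy) = 2.9537, t(Rainy) = 2.7402.
Expected days from Sunny to Cloudy: 2.2420.

2.2420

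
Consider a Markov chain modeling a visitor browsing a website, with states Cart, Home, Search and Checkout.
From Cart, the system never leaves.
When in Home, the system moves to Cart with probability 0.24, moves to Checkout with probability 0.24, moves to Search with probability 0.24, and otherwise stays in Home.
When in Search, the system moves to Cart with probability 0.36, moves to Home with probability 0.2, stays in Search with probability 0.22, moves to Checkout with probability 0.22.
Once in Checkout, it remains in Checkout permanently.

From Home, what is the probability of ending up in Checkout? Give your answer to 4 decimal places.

0.4673

Let h(s) be the probability of absorption at Checkout starting from transient state s. Then h(Checkout) = 1 and h(Cart) = 0. By first-step analysis:
h(Home) = 0.24·0 + 0.28·h(Home) + 0.24·h(Search) + 0.24·1
h(Search) = 0.36·0 + 0.2·h(Home) + 0.22·h(Search) + 0.22·1
Solving: h(Home) = 0.4673, h(Search) = 0.4019.
Starting from Home, the probability is 0.4673.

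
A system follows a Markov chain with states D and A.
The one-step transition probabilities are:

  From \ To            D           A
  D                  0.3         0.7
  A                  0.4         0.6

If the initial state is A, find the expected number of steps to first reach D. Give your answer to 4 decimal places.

Let t(s) be the expected number of steps to first reach D from state s, with t(D) = 0. Conditioning on the first step:
t(A) = 1 + 0.6·t(A)
Solving: t(A) = 2.5000.
Expected steps from A to D: 2.5000.

2.5000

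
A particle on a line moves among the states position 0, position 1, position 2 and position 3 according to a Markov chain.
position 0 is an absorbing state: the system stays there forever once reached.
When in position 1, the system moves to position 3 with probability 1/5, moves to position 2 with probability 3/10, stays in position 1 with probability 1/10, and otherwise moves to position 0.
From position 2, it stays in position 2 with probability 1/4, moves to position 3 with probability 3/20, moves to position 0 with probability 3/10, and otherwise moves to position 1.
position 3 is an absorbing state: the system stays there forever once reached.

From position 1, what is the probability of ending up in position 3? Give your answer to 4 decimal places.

Let h(s) be the probability of absorption at position 3 starting from transient state s. Then h(position 3) = 1 and h(position 0) = 0. By first-step analysis:
h(position 1) = 0.4·0 + 0.1·h(position 1) + 0.3·h(position 2) + 0.2·1
h(position 2) = 0.3·0 + 0.3·h(position 1) + 0.25·h(position 2) + 0.15·1
Solving: h(position 1) = 0.3333, h(position 2) = 0.3333.
Starting from position 1, the probability is 0.3333.

0.3333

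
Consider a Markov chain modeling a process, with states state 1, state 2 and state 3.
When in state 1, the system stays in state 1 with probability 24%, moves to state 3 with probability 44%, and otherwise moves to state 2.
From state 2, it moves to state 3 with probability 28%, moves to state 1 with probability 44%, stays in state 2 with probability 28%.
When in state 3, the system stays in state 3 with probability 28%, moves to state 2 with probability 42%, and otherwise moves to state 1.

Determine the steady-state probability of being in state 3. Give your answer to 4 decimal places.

Let the stationary distribution be π with π = πP and π_1 + π_2 + π_3 = 1.
π_1 = 0.24·π_1 + 0.44·π_2 + 0.3·π_3
π_2 = 0.32·π_1 + 0.28·π_2 + 0.42·π_3
Solving with the normalization constraint gives π = (0.3279, 0.3397, 0.3325).
So the stationary probability of state 3 is 0.3325.

0.3325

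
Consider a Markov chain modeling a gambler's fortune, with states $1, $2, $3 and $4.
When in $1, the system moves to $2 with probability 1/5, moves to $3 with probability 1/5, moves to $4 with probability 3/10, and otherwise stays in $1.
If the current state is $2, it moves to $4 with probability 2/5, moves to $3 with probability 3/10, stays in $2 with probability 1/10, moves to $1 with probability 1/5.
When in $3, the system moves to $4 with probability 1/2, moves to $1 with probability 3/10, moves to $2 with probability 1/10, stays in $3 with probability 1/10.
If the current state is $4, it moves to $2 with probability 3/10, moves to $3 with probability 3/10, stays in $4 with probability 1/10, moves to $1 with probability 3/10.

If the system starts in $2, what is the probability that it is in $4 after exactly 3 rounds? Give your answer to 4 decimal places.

Propagate the distribution vector 3 rounds from $2.
After 0 rounds: (0.0000, 1.0000, 0.0000, 0.0000)
After 1 round: (0.2000, 0.1000, 0.3000, 0.4000)
After 2 rounds: (0.2900, 0.2000, 0.2200, 0.2900)
After 3 rounds: (0.2800, 0.1870, 0.2270, 0.3060)
P(in $4 after 3 rounds) = 0.3060

0.3060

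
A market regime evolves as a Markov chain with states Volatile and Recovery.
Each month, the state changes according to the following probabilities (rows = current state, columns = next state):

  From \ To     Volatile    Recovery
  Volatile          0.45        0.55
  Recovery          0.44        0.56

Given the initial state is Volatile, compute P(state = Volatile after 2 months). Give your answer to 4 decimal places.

Sum over the intermediate state after 1 month:
P = P(Volatile→Volatile)·P(Volatile→Volatile) + P(Volatile→Recovery)·P(Recovery→Volatile)
  = 0.45×0.45 + 0.55×0.44
  = 0.2025 + 0.2420 = 0.4445

0.4445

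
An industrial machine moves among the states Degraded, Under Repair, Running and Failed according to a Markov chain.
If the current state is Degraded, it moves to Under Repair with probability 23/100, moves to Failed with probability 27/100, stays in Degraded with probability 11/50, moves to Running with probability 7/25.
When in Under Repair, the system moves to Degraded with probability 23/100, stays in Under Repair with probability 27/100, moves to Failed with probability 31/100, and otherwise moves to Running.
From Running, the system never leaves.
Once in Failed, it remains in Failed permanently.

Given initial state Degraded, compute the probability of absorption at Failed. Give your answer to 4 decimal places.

0.5197

Let h(s) be the probability of absorption at Failed starting from transient state s. Then h(Failed) = 1 and h(Running) = 0. By first-step analysis:
h(Degraded) = 0.22·h(Degraded) + 0.23·h(Under Repair) + 0.28·0 + 0.27·1
h(Under Repair) = 0.23·h(Degraded) + 0.27·h(Under Repair) + 0.19·0 + 0.31·1
Solving: h(Degraded) = 0.5197, h(Under Repair) = 0.5884.
Starting from Degraded, the probability is 0.5197.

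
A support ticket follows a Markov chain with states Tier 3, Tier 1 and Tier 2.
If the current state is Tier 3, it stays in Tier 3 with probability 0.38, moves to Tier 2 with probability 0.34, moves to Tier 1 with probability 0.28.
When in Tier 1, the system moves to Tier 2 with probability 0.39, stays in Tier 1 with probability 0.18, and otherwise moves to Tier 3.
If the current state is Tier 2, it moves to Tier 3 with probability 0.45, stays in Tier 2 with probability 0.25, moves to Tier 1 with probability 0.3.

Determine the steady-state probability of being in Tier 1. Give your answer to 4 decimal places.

0.2604

Let the stationary distribution be π with π = πP and π_1 + π_2 + π_3 = 1.
π_1 = 0.38·π_1 + 0.43·π_2 + 0.45·π_3
π_2 = 0.28·π_1 + 0.18·π_2 + 0.3·π_3
Solving with the normalization constraint gives π = (0.4157, 0.2604, 0.3239).
So the stationary probability of Tier 1 is 0.2604.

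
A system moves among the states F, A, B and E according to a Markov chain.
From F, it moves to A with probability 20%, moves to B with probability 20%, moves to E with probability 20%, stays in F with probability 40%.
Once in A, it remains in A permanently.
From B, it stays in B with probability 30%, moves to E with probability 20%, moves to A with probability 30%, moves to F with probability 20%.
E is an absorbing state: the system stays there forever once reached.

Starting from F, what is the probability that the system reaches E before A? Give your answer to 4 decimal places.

0.4737

Let h(s) be the probability of absorption at E starting from transient state s. Then h(E) = 1 and h(A) = 0. By first-step analysis:
h(F) = 0.4·h(F) + 0.2·0 + 0.2·h(B) + 0.2·1
h(B) = 0.2·h(F) + 0.3·0 + 0.3·h(B) + 0.2·1
Solving: h(F) = 0.4737, h(B) = 0.4211.
Starting from F, the probability is 0.4737.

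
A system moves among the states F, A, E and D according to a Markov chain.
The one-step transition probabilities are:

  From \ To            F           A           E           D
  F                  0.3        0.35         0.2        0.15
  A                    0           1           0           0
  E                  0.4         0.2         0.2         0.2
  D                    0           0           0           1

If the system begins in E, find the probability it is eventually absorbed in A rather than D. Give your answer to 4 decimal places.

Let h(s) be the probability of absorption at A starting from transient state s. Then h(A) = 1 and h(D) = 0. By first-step analysis:
h(F) = 0.3·h(F) + 0.35·1 + 0.2·h(E) + 0.15·0
h(E) = 0.4·h(F) + 0.2·1 + 0.2·h(E) + 0.2·0
Solving: h(F) = 0.6667, h(E) = 0.5833.
Starting from E, the probability is 0.5833.

0.5833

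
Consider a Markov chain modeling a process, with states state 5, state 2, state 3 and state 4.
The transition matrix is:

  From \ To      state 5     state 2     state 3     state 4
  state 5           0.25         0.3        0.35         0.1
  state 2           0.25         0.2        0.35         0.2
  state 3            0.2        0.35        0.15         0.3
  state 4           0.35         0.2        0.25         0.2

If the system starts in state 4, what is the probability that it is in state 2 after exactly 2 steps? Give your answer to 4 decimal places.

Propagate the distribution vector 2 steps from state 4.
After 0 steps: (0.0000, 0.0000, 0.0000, 1.0000)
After 1 step: (0.3500, 0.2000, 0.2500, 0.2000)
After 2 steps: (0.2575, 0.2725, 0.2800, 0.1900)
P(in state 2 after 2 steps) = 0.2725

0.2725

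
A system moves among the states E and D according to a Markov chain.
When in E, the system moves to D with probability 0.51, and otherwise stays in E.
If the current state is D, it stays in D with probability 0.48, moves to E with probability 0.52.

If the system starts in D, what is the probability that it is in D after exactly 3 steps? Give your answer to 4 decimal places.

Propagate the distribution vector 3 steps from D.
After 0 steps: (0.0000, 1.0000)
After 1 step: (0.5200, 0.4800)
After 2 steps: (0.5044, 0.4956)
After 3 steps: (0.5049, 0.4951)
P(in D after 3 steps) = 0.4951

0.4951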